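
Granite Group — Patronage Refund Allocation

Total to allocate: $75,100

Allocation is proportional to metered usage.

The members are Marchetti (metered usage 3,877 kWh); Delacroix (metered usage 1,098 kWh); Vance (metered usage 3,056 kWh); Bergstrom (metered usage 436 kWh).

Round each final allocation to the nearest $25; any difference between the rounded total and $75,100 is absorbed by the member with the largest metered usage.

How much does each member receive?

Metered usage total: 8,467.
Unrounded shares: Marchetti 3,877/8,467 × $75,100 = 34,387.94; Delacroix 1,098/8,467 × $75,100 = 9,738.96; Vance 3,056/8,467 × $75,100 = 27,105.89; Bergstrom 436/8,467 × $75,100 = 3,867.20.
After rounding ($25): Marchetti $34,400; Delacroix $9,750; Vance $27,100; Bergstrom $3,875. Sum = $75,125.
Difference $75,100 − $75,125 = −$25 applied to largest metered usage (Marchetti): Marchetti becomes $34,375.

Marchetti: $34,375; Delacroix: $9,750; Vance: $27,100; Bergstrom: $3,875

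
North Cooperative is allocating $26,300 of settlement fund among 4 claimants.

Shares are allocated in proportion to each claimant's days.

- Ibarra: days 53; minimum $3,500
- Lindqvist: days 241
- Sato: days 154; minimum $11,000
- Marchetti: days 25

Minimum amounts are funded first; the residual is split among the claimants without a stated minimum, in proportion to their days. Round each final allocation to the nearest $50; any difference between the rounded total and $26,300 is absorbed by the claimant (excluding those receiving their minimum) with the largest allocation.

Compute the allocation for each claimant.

Guaranteed amounts: Ibarra $3,500; Sato $11,000. Balance $11,800.
Balance split over remaining days 266: Lindqvist 10,690.98 → $10,700; Marchetti 1,109.02 → $1,100.

Ibarra: $3,500; Lindqvist: $10,700; Sato: $11,000; Marchetti: $1,100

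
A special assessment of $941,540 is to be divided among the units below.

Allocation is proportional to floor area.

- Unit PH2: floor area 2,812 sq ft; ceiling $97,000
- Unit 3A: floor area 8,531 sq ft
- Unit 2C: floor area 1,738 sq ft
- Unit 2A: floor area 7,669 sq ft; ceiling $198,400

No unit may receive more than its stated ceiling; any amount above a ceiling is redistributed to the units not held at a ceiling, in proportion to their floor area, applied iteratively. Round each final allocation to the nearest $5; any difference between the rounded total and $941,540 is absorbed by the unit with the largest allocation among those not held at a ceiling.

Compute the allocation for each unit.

Unit PH2: $97,000 | Unit 3A: $536,785 | Unit 2C: $109,355 | Unit 2A: $198,400

Sum of floor area: 20,750.
Pro-rata shares before constraints: Unit PH2 127,595.69; Unit 3A 387,097.72; Unit 2C 78,862.48; Unit 2A 347,984.11.
Cap binds for Unit PH2 ($97,000), Unit 2A ($198,400); remaining pool $646,140 reallocated over remaining floor area 10,269.
Redistributed shares: Unit 3A 536,782.58 → $536,785; Unit 2C 109,357.42 → $109,355.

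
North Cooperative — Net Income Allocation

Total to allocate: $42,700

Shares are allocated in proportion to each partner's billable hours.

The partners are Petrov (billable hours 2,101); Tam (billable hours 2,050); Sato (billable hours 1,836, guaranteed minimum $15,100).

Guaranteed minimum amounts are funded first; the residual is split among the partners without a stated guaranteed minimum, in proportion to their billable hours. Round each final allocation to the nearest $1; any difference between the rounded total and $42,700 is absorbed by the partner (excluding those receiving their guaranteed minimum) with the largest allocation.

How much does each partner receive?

Petrov: $13,970 · Tam: $13,630 · Sato: $15,100

Guaranteed amounts: Sato $15,100. Remaining pool $27,600.
Remaining pool split over remaining billable hours 4,151: Petrov 13,969.55 → $13,970; Tam 13,630.45 → $13,630.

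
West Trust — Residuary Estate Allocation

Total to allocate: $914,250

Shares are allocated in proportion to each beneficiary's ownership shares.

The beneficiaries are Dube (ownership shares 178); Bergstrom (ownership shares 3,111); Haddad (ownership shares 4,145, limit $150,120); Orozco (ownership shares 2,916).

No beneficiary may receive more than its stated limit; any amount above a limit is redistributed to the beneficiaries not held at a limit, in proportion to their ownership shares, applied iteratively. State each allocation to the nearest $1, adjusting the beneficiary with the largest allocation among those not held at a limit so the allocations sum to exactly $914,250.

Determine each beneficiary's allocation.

Sum of ownership shares: 10,350.
Unconstrained shares: Dube 15,723.33; Bergstrom 274,805.00; Haddad 366,141.67; Orozco 257,580.00.
Capped: Haddad ($150,120); remaining pool $764,130 reallocated over remaining ownership shares 6,205.
Shares after redistribution: Dube 21,920.25 → $21,920; Bergstrom 383,111.75 → $383,112; Orozco 359,098.00 → $359,098.

Dube: $21,920; Bergstrom: $383,112; Haddad: $150,120; Orozco: $359,098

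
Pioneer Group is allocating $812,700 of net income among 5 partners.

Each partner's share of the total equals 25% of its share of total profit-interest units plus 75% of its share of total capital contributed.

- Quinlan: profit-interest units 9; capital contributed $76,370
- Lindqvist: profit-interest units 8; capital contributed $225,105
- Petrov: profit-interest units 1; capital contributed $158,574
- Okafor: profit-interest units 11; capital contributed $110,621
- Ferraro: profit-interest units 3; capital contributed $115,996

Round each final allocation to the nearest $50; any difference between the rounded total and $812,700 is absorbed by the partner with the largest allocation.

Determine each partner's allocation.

Profit-interest units total 32; capital contributed total 686,666.
Composite weights (25% profit-interest units + 75% capital contributed): Quinlan 0.1537; Lindqvist 0.3084; Petrov 0.1810; Okafor 0.2068; Ferraro 0.1501.
Unrounded shares: Quinlan 124,933.46; Lindqvist 250,610.15; Petrov 147,108.80; Okafor 168,035.09; Ferraro 122,012.51.
At nearest $50: Quinlan $124,950; Lindqvist $250,600; Petrov $147,100; Okafor $168,050; Ferraro $122,000. Sum = $812,700.
Sum already equals the total — no adjustment.

Quinlan: $124,950 · Lindqvist: $250,600 · Petrov: $147,100 · Okafor: $168,050 · Ferraro: $122,000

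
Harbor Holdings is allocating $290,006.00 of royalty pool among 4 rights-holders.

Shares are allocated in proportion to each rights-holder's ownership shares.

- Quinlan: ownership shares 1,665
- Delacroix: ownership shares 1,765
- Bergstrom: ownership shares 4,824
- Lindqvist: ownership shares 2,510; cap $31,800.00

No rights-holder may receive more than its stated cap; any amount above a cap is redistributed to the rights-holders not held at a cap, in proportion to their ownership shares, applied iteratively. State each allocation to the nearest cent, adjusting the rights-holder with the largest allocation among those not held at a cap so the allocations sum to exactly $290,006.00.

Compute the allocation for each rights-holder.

Ownership shares total: 10,764.
Unconstrained shares: Quinlan 44,858.7876; Delacroix 47,553.0091; Bergstrom 129,969.2441; Lindqvist 67,624.9591.
Held at cap: Lindqvist ($31,800.00); remaining pool $258,206.00 reallocated over remaining ownership shares 8,254.
Redistributed shares: Quinlan 52,085.4119 → $52,085.41; Delacroix 55,213.6649 → $55,213.66; Bergstrom 150,906.9232 → $150,906.92.
Rounding difference +$0.01 applied to Bergstrom → $150,906.93.

Quinlan: $52,085.41 | Delacroix: $55,213.66 | Bergstrom: $150,906.93 | Lindqvist: $31,800.00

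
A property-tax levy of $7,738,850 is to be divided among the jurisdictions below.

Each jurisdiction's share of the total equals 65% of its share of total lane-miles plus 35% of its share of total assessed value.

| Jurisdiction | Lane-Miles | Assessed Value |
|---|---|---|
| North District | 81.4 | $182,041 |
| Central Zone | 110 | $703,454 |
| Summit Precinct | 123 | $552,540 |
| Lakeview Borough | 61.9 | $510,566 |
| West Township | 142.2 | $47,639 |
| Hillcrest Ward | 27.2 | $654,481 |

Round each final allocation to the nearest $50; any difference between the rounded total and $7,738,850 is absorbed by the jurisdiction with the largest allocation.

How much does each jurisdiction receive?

North District: $936,350 · Central Zone: $1,732,800 · Summit Precinct: $1,698,400 · Lakeview Borough: $1,092,300 · West Township: $1,359,500 · Hillcrest Ward: $919,500

Totals — lane-miles 545.7, assessed value 2,650,721.
Blended shares (65% lane-miles + 35% assessed value): North District 0.1210; Central Zone 0.2239; Summit Precinct 0.2195; Lakeview Borough 0.1411; West Township 0.1757; Hillcrest Ward 0.1188.
Unrounded shares: North District 936,359.42; Central Zone 1,732,791.35; Summit Precinct 1,698,416.02; Lakeview Borough 1,092,306.88; West Township 1,359,476.13; Hillcrest Ward 919,500.20.
After rounding ($50): North District $936,350; Central Zone $1,732,800; Summit Precinct $1,698,400; Lakeview Borough $1,092,300; West Township $1,359,500; Hillcrest Ward $919,500. Sum = $7,738,850.
Sum already equals the total — no adjustment.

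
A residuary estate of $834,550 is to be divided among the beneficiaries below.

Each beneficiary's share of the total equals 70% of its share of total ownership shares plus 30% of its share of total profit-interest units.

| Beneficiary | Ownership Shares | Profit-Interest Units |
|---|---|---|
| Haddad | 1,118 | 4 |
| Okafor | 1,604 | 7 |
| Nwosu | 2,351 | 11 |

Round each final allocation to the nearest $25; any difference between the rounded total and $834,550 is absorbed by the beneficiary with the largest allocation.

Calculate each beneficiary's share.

Ownership shares total 5,073; profit-interest units total 22.
Combined weights (70% ownership shares + 30% profit-interest units): Haddad 0.2088; Okafor 0.3168; Nwosu 0.4744.
Raw shares: Haddad 174,265.01; Okafor 264,371.38; Nwosu 395,913.61.
After rounding ($25): Haddad $174,275; Okafor $264,375; Nwosu $395,925. Sum = $834,575.
Difference $834,550 − $834,575 = −$25 applied to largest allocation (Nwosu): Nwosu becomes $395,900.

Haddad: $174,275; Okafor: $264,375; Nwosu: $395,900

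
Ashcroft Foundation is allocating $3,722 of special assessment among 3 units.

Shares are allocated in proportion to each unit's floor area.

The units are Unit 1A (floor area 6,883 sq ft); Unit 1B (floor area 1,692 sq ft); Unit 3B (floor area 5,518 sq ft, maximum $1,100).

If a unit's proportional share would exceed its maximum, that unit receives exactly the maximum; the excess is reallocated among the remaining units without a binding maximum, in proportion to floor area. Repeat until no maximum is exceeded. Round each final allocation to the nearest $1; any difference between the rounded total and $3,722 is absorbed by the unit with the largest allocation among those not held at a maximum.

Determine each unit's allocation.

Unit 1A: $2,105 · Unit 1B: $517 · Unit 3B: $1,100

Sum of floor area: 14,093.
Pro-rata shares before constraints: Unit 1A 1,817.82; Unit 1B 446.86; Unit 3B 1,457.32.
Capped: Unit 3B ($1,100); residual $2,622 reallocated over remaining floor area 8,575.
Redistributed shares: Unit 1A 2,104.63 → $2,105; Unit 1B 517.37 → $517.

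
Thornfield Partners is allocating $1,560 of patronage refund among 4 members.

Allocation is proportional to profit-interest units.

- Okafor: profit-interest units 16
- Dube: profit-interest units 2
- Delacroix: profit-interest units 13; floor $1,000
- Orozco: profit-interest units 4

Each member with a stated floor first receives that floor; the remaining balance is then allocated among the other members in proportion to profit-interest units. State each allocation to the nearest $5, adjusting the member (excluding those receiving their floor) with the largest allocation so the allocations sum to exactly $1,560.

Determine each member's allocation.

Guaranteed amounts: Delacroix $1,000. Balance $560.
Balance split over remaining profit-interest units 22: Okafor 407.27 → $405; Dube 50.91 → $50; Orozco 101.82 → $100.
Rounding difference +$5 applied to Okafor → $410.

Okafor: $410 | Dube: $50 | Delacroix: $1,000 | Orozco: $100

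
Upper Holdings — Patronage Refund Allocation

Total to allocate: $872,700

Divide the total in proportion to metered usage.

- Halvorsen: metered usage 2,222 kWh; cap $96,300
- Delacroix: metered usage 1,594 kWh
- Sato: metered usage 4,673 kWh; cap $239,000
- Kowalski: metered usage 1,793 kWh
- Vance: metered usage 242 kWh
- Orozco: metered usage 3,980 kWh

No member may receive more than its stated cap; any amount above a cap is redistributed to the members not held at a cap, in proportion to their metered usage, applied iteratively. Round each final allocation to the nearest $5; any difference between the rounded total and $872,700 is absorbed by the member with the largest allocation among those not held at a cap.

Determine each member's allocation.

Halvorsen: $96,300 | Delacroix: $112,580 | Sato: $239,000 | Kowalski: $126,635 | Vance: $17,090 | Orozco: $281,095

Metered usage total: 14,504.
Unconstrained shares: Halvorsen 133,696.87; Delacroix 95,910.36; Sato 281,172.58; Kowalski 107,884.11; Vance 14,561.05; Orozco 239,475.04.
Cap binds for Halvorsen ($96,300), Sato ($239,000); balance $537,400 reallocated over remaining metered usage 7,609.
Shares after redistribution: Delacroix 112,579.26 → $112,580; Kowalski 126,634.01 → $126,635; Vance 17,091.71 → $17,090; Orozco 281,095.02 → $281,095.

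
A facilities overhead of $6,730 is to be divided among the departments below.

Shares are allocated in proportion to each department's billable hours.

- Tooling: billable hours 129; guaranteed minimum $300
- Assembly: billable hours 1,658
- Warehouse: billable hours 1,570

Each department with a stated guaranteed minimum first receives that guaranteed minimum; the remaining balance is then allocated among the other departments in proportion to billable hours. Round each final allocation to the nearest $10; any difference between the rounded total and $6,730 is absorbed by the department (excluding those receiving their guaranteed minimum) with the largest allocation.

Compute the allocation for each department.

Tooling: $300; Assembly: $3,300; Warehouse: $3,130

Minimums first: Tooling $300. Residual $6,430.
Residual split over remaining billable hours 3,228: Assembly 3,302.65 → $3,300; Warehouse 3,127.35 → $3,130.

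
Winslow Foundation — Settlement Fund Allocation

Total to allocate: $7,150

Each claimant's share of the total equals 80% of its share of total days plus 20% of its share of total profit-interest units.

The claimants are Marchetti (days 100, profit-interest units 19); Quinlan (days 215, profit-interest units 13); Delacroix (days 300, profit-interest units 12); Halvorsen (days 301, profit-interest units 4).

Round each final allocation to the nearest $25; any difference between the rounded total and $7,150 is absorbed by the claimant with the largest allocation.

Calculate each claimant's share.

Totals — days 916, profit-interest units 48.
Composite weights (80% days + 20% profit-interest units): Marchetti 0.1665; Quinlan 0.2419; Delacroix 0.3120; Halvorsen 0.2795.
Raw shares: Marchetti 1,190.50; Quinlan 1,729.87; Delacroix 2,230.86; Halvorsen 1,998.77.
At nearest $25: Marchetti $1,200; Quinlan $1,725; Delacroix $2,225; Halvorsen $2,000. Sum = $7,150.
Sum already equals the total — no adjustment.

Marchetti: $1,200 · Quinlan: $1,725 · Delacroix: $2,225 · Halvorsen: $2,000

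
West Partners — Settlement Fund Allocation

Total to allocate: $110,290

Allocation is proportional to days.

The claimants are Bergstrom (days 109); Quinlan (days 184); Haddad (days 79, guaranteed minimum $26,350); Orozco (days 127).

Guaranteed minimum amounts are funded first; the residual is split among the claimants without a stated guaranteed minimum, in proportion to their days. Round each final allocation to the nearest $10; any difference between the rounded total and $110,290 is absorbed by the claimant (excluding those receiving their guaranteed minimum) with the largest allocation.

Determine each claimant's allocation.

Guaranteed amounts: Haddad $26,350. Remaining pool $83,940.
Remaining pool split over remaining days 420: Bergstrom 21,784.43 → $21,780; Quinlan 36,773.71 → $36,770; Orozco 25,381.86 → $25,380.
Rounding difference +$10 applied to Quinlan → $36,780.

Bergstrom: $21,780 | Quinlan: $36,780 | Haddad: $26,350 | Orozco: $25,380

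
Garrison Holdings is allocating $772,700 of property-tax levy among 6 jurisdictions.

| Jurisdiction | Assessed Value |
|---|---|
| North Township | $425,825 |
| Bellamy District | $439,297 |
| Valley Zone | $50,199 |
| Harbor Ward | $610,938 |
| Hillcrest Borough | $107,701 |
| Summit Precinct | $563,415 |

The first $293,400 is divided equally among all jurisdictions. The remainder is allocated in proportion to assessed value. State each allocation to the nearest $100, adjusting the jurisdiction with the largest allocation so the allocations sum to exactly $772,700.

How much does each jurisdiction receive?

North Township: $141,800 · Bellamy District: $144,700 · Valley Zone: $59,800 · Harbor Ward: $182,200 · Hillcrest Borough: $72,400 · Summit Precinct: $171,800

$293,400 shared equally gives $48,900 per jurisdiction.
Remainder $479,300 by assessed value (total 2,197,375): North Township 92,882.61 → $92,900; Bellamy District 95,821.17 → $95,800; Valley Zone 10,949.60 → $10,900; Harbor Ward 133,260.18 → $133,300; Hillcrest Borough 23,492.16 → $23,500; Summit Precinct 122,894.28 → $122,900.
Totals: North Township $48,900 + $92,900 = $141,800; Bellamy District $48,900 + $95,800 = $144,700; Valley Zone $48,900 + $10,900 = $59,800; Harbor Ward $48,900 + $133,300 = $182,200; Hillcrest Borough $48,900 + $23,500 = $72,400; Summit Precinct $48,900 + $122,900 = $171,800.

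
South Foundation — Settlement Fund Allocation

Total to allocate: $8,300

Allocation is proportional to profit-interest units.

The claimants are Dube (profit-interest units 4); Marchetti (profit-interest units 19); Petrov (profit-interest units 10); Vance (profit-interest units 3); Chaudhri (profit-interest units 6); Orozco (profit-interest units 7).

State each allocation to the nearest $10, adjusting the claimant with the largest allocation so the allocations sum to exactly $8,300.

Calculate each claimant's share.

Profit-interest units total: 49.
Proportional shares: Dube 4/49 × $8,300 = 677.55; Marchetti 19/49 × $8,300 = 3,218.37; Petrov 10/49 × $8,300 = 1,693.88; Vance 3/49 × $8,300 = 508.16; Chaudhri 6/49 × $8,300 = 1,016.33; Orozco 7/49 × $8,300 = 1,185.71.
After rounding ($10): Dube $680; Marchetti $3,220; Petrov $1,690; Vance $510; Chaudhri $1,020; Orozco $1,190. Sum = $8,310.
Difference $8,300 − $8,310 = −$10 applied to largest allocation (Marchetti): Marchetti becomes $3,210.

Dube: $680 | Marchetti: $3,210 | Petrov: $1,690 | Vance: $510 | Chaudhri: $1,020 | Orozco: $1,190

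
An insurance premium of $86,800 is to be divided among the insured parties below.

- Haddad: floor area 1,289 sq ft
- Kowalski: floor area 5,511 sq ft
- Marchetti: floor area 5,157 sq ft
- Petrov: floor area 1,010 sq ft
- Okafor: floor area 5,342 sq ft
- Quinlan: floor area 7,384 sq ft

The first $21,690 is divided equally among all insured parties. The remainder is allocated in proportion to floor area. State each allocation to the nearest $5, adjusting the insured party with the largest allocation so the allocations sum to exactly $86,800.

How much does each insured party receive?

Haddad: $6,880; Kowalski: $17,580; Marchetti: $16,685; Petrov: $6,175; Okafor: $17,150; Quinlan: $22,330

Equal tier: $21,690 ÷ 6 = $3,615 apiece.
Remainder $65,110 by floor area (total 25,693): Haddad 3,266.52 → $3,265; Kowalski 13,965.72 → $13,965; Marchetti 13,068.63 → $13,070; Petrov 2,559.49 → $2,560; Okafor 13,537.45 → $13,535; Quinlan 18,712.19 → $18,710.
Rounding difference +$5 on remainder applied to Quinlan.
Totals: Haddad $3,615 + $3,265 = $6,880; Kowalski $3,615 + $13,965 = $17,580; Marchetti $3,615 + $13,070 = $16,685; Petrov $3,615 + $2,560 = $6,175; Okafor $3,615 + $13,535 = $17,150; Quinlan $3,615 + $18,715 = $22,330.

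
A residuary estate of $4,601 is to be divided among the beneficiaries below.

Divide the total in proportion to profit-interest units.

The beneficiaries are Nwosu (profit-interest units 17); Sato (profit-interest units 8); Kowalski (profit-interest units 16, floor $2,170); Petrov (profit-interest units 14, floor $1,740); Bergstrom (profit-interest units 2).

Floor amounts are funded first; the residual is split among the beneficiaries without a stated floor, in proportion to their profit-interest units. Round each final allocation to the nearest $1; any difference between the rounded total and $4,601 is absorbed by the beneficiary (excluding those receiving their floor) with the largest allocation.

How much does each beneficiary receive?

Fund the minimums — Kowalski $2,170; Petrov $1,740. Remaining pool $691.
Remaining pool split over remaining profit-interest units 27: Nwosu 435.07 → $435; Sato 204.74 → $205; Bergstrom 51.19 → $51.

Nwosu: $435 | Sato: $205 | Kowalski: $2,170 | Petrov: $1,740 | Bergstrom: $51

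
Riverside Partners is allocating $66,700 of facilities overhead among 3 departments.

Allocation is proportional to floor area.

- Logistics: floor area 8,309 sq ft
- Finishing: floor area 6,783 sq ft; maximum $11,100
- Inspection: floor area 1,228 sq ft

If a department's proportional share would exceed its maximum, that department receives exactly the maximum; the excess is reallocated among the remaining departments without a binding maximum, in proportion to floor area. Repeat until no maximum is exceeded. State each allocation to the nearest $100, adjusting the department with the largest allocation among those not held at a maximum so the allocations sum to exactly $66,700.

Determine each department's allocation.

Floor area total: 16,320.
Pro-rata shares before constraints: Logistics 33,958.96; Finishing 27,722.19; Inspection 5,018.85.
Cap binds for Finishing ($11,100); balance $55,600 reallocated over remaining floor area 9,537.
Remaining shares: Logistics 48,440.85 → $48,400; Inspection 7,159.15 → $7,200.

Logistics: $48,400; Finishing: $11,100; Inspection: $7,200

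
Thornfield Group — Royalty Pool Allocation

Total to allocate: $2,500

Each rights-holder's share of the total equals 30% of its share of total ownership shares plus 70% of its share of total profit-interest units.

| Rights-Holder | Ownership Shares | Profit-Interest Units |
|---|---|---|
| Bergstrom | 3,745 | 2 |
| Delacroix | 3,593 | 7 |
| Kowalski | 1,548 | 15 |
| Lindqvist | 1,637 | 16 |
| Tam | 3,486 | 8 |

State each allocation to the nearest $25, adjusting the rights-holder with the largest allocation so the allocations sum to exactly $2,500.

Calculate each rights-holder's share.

Bergstrom: $275 · Delacroix: $450 · Kowalski: $625 · Lindqvist: $675 · Tam: $475

Ownership shares total 14,009; profit-interest units total 48.
Composite weights (30% ownership shares + 70% profit-interest units): Bergstrom 0.1094; Delacroix 0.1790; Kowalski 0.2519; Lindqvist 0.2684; Tam 0.1913.
Unrounded shares: Bergstrom 273.41; Delacroix 447.57; Kowalski 629.75; Lindqvist 670.97; Tam 478.30.
At nearest $25: Bergstrom $275; Delacroix $450; Kowalski $625; Lindqvist $675; Tam $475. Sum = $2,500.
Rounded total matches; no reconciliation needed.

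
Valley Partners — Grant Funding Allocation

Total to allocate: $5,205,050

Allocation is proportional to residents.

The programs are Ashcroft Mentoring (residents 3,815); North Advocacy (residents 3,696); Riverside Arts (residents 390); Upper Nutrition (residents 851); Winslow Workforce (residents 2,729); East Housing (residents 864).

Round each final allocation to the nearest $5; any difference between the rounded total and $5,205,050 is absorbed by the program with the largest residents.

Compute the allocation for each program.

Residents total: 3,815 + 3,696 + 390 + 851 + 2,729 + 864 = 12,345.
Raw shares: Ashcroft Mentoring 1,608,526.99; North Advocacy 1,558,352.76; Riverside Arts 164,436.57; Upper Nutrition 358,809.04; Winslow Workforce 1,150,634.38; East Housing 364,290.26.
At nearest $5: Ashcroft Mentoring $1,608,525; North Advocacy $1,558,355; Riverside Arts $164,435; Upper Nutrition $358,810; Winslow Workforce $1,150,635; East Housing $364,290. Sum = $5,205,050.
Rounded total matches; no reconciliation needed.

Ashcroft Mentoring: $1,608,525; North Advocacy: $1,558,355; Riverside Arts: $164,435; Upper Nutrition: $358,810; Winslow Workforce: $1,150,635; East Housing: $364,290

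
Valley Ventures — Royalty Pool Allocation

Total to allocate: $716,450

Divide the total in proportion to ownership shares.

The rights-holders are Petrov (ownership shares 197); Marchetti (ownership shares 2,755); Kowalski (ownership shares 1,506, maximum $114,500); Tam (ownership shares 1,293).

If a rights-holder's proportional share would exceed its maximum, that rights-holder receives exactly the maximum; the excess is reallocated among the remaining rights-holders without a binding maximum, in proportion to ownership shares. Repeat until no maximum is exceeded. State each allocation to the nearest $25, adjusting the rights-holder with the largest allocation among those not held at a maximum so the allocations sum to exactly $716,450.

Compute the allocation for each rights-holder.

Total ownership shares = 5,751.
Proportional shares (ignoring caps): Petrov 24,541.93; Marchetti 343,213.31; Kowalski 187,614.97; Tam 161,079.79.
Cap binds for Kowalski ($114,500); balance $601,950 reallocated over remaining ownership shares 4,245.
Remaining shares: Petrov 27,935.02 → $27,925; Marchetti 390,664.84 → $390,675; Tam 183,350.14 → $183,350.

Petrov: $27,925; Marchetti: $390,675; Kowalski: $114,500; Tam: $183,350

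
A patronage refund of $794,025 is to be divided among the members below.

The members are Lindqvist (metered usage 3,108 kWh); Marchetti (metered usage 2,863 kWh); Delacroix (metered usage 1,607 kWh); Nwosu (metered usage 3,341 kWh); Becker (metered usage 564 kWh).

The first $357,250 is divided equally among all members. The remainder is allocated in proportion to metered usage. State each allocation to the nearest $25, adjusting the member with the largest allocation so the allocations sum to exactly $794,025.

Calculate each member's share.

First tranche $357,250 split equally: $71,450 each.
Remainder $436,775 by metered usage (total 11,483): Lindqvist 118,217.95 → $118,225; Marchetti 108,898.97 → $108,900; Delacroix 61,124.92 → $61,125; Nwosu 127,080.49 → $127,075; Becker 21,452.68 → $21,450.
Totals: Lindqvist $71,450 + $118,225 = $189,675; Marchetti $71,450 + $108,900 = $180,350; Delacroix $71,450 + $61,125 = $132,575; Nwosu $71,450 + $127,075 = $198,525; Becker $71,450 + $21,450 = $92,900.

Lindqvist: $189,675; Marchetti: $180,350; Delacroix: $132,575; Nwosu: $198,525; Becker: $92,900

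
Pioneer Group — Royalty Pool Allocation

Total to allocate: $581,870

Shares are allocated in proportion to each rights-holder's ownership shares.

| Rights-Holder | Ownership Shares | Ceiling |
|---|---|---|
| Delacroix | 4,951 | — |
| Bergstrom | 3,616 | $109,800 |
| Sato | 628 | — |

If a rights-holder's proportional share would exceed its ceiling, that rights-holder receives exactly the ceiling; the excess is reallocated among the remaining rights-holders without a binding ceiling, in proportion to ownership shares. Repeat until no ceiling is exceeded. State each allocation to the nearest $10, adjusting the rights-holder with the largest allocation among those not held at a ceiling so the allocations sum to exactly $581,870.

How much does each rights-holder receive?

Delacroix: $418,930 | Bergstrom: $109,800 | Sato: $53,140

Sum of ownership shares: 9,195.
Pro-rata shares before constraints: Delacroix 313,304.88; Bergstrom 228,824.57; Sato 39,740.55.
Cap binds for Bergstrom ($109,800); residual $472,070 reallocated over remaining ownership shares 5,579.
Shares after redistribution: Delacroix 418,931.45 → $418,930; Sato 53,138.55 → $53,140.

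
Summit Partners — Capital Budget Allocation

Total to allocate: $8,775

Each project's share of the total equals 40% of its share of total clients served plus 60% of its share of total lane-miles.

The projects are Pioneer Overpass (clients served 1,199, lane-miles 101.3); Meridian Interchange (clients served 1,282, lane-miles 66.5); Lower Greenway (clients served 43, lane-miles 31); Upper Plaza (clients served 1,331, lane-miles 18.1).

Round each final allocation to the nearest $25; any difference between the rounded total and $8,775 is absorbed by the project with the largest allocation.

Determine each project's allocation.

Totals — clients served 3,855, lane-miles 216.9.
Composite weights (40% clients served + 60% lane-miles): Pioneer Overpass 0.4046; Meridian Interchange 0.3170; Lower Greenway 0.0902; Upper Plaza 0.1882.
Proportional shares: Pioneer Overpass 3,550.64; Meridian Interchange 2,781.48; Lower Greenway 791.64; Upper Plaza 1,651.24.
Rounded to nearest $25: Pioneer Overpass $3,550; Meridian Interchange $2,775; Lower Greenway $800; Upper Plaza $1,650. Sum = $8,775.
Rounded total matches; no reconciliation needed.

Pioneer Overpass: $3,550 · Meridian Interchange: $2,775 · Lower Greenway: $800 · Upper Plaza: $1,650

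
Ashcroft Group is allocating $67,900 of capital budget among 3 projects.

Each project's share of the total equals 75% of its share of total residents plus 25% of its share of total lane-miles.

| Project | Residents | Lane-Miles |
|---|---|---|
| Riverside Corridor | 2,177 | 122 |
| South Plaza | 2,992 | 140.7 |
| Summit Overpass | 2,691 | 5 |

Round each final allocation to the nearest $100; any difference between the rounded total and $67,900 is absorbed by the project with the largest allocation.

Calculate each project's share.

Riverside Corridor: $21,800 | South Plaza: $28,300 | Summit Overpass: $17,800

Residents total 7,860; lane-miles total 267.7.
Combined weights (75% residents + 25% lane-miles): Riverside Corridor 0.3217; South Plaza 0.4169; Summit Overpass 0.2614.
Pro-rata amounts: Riverside Corridor 21,840.88; South Plaza 28,307.05; Summit Overpass 17,752.06.
After rounding ($100): Riverside Corridor $21,800; South Plaza $28,300; Summit Overpass $17,800. Sum = $67,900.
Sum already equals the total — no adjustment.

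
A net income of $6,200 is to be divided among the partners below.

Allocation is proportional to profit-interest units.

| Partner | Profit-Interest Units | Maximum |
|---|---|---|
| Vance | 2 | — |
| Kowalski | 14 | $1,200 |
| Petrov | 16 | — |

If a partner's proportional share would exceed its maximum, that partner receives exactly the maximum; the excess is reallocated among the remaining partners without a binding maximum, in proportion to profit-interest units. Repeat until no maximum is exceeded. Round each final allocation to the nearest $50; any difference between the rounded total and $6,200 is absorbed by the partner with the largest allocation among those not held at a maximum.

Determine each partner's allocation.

Vance: $550; Kowalski: $1,200; Petrov: $4,450

Sum of profit-interest units: 32.
Proportional shares (ignoring caps): Vance 387.50; Kowalski 2,712.50; Petrov 3,100.00.
Capped: Kowalski ($1,200); remaining pool $5,000 reallocated over remaining profit-interest units 18.
Shares after redistribution: Vance 555.56 → $550; Petrov 4,444.44 → $4,450.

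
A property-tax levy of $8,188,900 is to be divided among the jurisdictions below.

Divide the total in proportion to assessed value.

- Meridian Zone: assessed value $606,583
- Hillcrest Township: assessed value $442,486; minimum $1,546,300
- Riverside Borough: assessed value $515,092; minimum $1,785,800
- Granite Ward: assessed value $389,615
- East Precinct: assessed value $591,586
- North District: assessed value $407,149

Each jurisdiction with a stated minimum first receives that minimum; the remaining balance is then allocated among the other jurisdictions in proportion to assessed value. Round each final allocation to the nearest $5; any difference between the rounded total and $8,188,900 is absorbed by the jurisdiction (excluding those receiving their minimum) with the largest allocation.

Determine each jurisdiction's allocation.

Minimums first: Hillcrest Township $1,546,300; Riverside Borough $1,785,800. Remaining pool $4,856,800.
Remaining pool split over remaining assessed value 1,994,933: Meridian Zone 1,476,767.55 → $1,476,770; Granite Ward 948,544.20 → $948,545; East Precinct 1,440,256.33 → $1,440,255; North District 991,231.92 → $991,230.

Meridian Zone: $1,476,770; Hillcrest Township: $1,546,300; Riverside Borough: $1,785,800; Granite Ward: $948,545; East Precinct: $1,440,255; North District: $991,230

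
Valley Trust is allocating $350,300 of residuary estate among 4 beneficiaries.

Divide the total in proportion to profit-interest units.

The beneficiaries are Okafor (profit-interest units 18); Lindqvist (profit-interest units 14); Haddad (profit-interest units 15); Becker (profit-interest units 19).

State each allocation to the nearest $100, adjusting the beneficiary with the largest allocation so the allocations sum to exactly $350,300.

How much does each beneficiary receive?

Profit-interest units total: 66.
Proportional shares: Okafor 18/66 × $350,300 = 95,536.36; Lindqvist 14/66 × $350,300 = 74,306.06; Haddad 15/66 × $350,300 = 79,613.64; Becker 19/66 × $350,300 = 100,843.94.
At nearest $100: Okafor $95,500; Lindqvist $74,300; Haddad $79,600; Becker $100,800. Sum = $350,200.
Difference $350,300 − $350,200 = +$100 applied to largest allocation (Becker): Becker becomes $100,900.

Okafor: $95,500; Lindqvist: $74,300; Haddad: $79,600; Becker: $100,900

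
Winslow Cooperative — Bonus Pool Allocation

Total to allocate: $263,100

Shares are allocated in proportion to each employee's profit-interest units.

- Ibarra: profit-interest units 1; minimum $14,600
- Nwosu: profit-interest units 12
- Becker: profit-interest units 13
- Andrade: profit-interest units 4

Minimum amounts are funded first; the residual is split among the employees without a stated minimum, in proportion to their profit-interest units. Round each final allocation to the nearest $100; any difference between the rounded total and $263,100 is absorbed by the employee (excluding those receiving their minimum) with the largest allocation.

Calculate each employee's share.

Ibarra: $14,600 | Nwosu: $102,800 | Becker: $111,400 | Andrade: $34,300

Fund the minimums — Ibarra $14,600. Balance $248,500.
Balance split over remaining profit-interest units 29: Nwosu 102,827.59 → $102,800; Becker 111,396.55 → $111,400; Andrade 34,275.86 → $34,300.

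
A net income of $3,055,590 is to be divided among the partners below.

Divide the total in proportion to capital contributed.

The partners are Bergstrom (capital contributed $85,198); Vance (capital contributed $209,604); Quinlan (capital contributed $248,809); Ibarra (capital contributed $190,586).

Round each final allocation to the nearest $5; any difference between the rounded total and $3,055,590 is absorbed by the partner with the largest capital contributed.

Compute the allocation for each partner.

Combined capital contributed = 85,198 + 209,604 + 248,809 + 190,586 = 734,197.
Pro-rata amounts: Bergstrom 354,578.07; Vance 872,332.48; Quinlan 1,035,496.32; Ibarra 793,183.13.
After rounding ($5): Bergstrom $354,580; Vance $872,330; Quinlan $1,035,495; Ibarra $793,185. Sum = $3,055,590.
Rounded total matches; no reconciliation needed.

Bergstrom: $354,580 | Vance: $872,330 | Quinlan: $1,035,495 | Ibarra: $793,185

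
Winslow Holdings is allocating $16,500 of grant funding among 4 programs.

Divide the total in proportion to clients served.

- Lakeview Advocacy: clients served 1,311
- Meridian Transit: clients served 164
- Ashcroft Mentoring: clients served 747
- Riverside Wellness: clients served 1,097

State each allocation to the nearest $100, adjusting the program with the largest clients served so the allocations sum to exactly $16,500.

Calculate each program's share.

Lakeview Advocacy: $6,500 | Meridian Transit: $800 | Ashcroft Mentoring: $3,700 | Riverside Wellness: $5,500

Clients served total: 1,311 + 164 + 747 + 1,097 = 3,319.
Raw shares: Lakeview Advocacy 6,517.48; Meridian Transit 815.31; Ashcroft Mentoring 3,713.62; Riverside Wellness 5,453.60.
After rounding ($100): Lakeview Advocacy $6,500; Meridian Transit $800; Ashcroft Mentoring $3,700; Riverside Wellness $5,500. Sum = $16,500.
Rounded total matches; no reconciliation needed.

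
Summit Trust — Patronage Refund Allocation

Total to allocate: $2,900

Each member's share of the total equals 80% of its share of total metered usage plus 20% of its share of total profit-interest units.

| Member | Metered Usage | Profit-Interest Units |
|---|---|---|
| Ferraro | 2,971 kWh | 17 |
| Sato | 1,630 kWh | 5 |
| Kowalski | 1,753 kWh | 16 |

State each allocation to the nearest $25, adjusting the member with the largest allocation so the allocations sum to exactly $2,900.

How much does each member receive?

Ferraro: $1,350; Sato: $675; Kowalski: $875

Metered usage total 6,354; profit-interest units total 38.
Composite weights (80% metered usage + 20% profit-interest units): Ferraro 0.4635; Sato 0.2315; Kowalski 0.3049.
Raw shares: Ferraro 1,344.26; Sato 671.47; Kowalski 884.27.
After rounding ($25): Ferraro $1,350; Sato $675; Kowalski $875. Sum = $2,900.
Sum already equals the total — no adjustment.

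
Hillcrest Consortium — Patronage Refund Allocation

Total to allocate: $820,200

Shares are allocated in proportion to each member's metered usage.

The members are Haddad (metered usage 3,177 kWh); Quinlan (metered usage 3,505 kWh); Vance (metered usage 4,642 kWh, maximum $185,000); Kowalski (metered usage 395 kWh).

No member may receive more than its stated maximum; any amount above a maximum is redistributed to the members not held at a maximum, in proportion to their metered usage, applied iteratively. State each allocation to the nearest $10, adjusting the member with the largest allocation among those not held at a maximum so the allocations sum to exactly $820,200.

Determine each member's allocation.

Haddad: $285,150 | Quinlan: $314,600 | Vance: $185,000 | Kowalski: $35,450

Metered usage total: 11,719.
Unconstrained shares: Haddad 222,354.76; Quinlan 245,311.12; Vance 324,888.51; Kowalski 27,645.62.
Cap binds for Vance ($185,000); residual $635,200 reallocated over remaining metered usage 7,077.
Shares after redistribution: Haddad 285,153.37 → $285,150; Quinlan 314,593.19 → $314,590; Kowalski 35,453.44 → $35,450.
Rounding difference +$10 applied to Quinlan → $314,600.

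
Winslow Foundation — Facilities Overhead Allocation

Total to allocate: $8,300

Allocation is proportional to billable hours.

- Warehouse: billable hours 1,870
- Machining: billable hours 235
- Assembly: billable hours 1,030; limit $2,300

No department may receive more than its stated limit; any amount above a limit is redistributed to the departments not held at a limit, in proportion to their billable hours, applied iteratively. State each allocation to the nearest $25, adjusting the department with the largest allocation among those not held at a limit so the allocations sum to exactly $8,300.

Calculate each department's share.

Billable hours total: 3,135.
Proportional shares (ignoring caps): Warehouse 4,950.88; Machining 622.17; Assembly 2,726.95.
Held at cap: Assembly ($2,300); balance $6,000 reallocated over remaining billable hours 2,105.
Redistributed shares: Warehouse 5,330.17 → $5,325; Machining 669.83 → $675.

Warehouse: $5,325; Machining: $675; Assembly: $2,300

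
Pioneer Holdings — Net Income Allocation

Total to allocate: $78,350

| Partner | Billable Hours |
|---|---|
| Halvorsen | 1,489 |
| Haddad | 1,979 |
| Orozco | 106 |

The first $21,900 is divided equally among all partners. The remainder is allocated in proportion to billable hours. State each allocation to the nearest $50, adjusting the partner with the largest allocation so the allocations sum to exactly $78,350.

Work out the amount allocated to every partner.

First tranche $21,900 split equally: $7,300 each.
Remainder $56,450 by billable hours (total 3,574): Halvorsen 23,518.20 → $23,500; Haddad 31,257.57 → $31,250; Orozco 1,674.23 → $1,650.
Rounding difference +$50 on remainder applied to Haddad.
Totals: Halvorsen $7,300 + $23,500 = $30,800; Haddad $7,300 + $31,300 = $38,600; Orozco $7,300 + $1,650 = $8,950.

Halvorsen: $30,800 · Haddad: $38,600 · Orozco: $8,950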